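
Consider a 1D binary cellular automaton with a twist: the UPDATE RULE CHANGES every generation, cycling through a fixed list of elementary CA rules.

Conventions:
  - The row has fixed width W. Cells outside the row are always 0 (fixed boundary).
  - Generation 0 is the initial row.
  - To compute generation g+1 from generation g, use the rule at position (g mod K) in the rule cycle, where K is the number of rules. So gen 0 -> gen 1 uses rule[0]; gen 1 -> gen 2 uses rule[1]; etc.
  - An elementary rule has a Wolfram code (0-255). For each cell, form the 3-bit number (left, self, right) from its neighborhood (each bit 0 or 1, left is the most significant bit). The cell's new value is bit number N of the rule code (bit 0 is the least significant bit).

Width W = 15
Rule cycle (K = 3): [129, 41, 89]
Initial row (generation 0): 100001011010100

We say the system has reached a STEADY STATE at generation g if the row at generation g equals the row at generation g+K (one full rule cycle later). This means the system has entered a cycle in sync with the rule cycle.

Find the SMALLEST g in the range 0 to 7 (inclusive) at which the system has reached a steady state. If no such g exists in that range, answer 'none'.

Answer: none

Derivation:
Gen 0: 100001011010100
Gen 1 (rule 129): 001100000000001
Gen 2 (rule 41): 101001111111100
Gen 3 (rule 89): 000101000000111
Gen 4 (rule 129): 110000011110010
Gen 5 (rule 41): 100111010000000
Gen 6 (rule 89): 010101001111111
Gen 7 (rule 129): 000000000111110
Gen 8 (rule 41): 111111110100000
Gen 9 (rule 89): 100000010011111
Gen 10 (rule 129): 001111000001110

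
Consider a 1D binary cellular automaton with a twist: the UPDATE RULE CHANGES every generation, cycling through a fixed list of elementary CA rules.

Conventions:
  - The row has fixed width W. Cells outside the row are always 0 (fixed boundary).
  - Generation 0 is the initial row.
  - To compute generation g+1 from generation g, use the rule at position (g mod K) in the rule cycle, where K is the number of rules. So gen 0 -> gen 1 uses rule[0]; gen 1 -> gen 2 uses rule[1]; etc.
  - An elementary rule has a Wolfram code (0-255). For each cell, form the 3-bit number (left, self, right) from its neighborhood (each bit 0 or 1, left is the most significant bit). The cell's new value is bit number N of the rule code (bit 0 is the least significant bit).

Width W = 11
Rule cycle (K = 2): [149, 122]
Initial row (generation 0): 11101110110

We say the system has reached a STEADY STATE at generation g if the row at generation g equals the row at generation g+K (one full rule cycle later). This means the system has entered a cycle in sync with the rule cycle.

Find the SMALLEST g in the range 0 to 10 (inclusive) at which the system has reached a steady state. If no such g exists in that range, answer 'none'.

Gen 0: 11101110110
Gen 1 (rule 149): 01000100001
Gen 2 (rule 122): 10101010010
Gen 3 (rule 149): 10101011011
Gen 4 (rule 122): 01010111111
Gen 5 (rule 149): 01010011110
Gen 6 (rule 122): 10101110011
Gen 7 (rule 149): 10100101000
Gen 8 (rule 122): 01011010100
Gen 9 (rule 149): 01000010111
Gen 10 (rule 122): 10100101101
Gen 11 (rule 149): 10110100001
Gen 12 (rule 122): 01111010010

Answer: none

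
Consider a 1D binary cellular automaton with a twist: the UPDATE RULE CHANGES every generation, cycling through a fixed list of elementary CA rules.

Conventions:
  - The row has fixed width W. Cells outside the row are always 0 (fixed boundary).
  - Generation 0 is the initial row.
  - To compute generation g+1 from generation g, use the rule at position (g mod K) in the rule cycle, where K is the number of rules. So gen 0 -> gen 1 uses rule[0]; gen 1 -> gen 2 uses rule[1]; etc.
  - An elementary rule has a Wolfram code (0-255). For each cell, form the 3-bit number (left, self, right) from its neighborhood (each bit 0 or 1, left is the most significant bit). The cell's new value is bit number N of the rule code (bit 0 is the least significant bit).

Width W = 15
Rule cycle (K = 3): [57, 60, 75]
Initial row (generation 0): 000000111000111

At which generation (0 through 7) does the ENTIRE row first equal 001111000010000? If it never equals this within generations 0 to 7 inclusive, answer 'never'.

Gen 0: 000000111000111
Gen 1 (rule 57): 111110100110100
Gen 2 (rule 60): 100001110101110
Gen 3 (rule 75): 001111010001010
Gen 4 (rule 57): 101000101100101
Gen 5 (rule 60): 111100111010111
Gen 6 (rule 75): 100101101000101
Gen 7 (rule 57): 010011010110010

Answer: never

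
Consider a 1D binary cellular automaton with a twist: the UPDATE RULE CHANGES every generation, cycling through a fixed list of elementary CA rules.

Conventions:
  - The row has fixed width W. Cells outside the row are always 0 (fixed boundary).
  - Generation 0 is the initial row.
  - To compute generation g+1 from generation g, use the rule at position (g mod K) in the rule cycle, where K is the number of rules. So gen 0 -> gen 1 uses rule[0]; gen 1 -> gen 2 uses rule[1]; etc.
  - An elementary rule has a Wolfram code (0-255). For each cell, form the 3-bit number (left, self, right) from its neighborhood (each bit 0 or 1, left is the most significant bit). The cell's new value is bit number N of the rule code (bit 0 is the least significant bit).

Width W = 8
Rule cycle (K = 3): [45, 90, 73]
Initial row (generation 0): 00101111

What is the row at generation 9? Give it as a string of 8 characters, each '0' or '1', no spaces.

Answer: 00001001

Derivation:
Gen 0: 00101111
Gen 1 (rule 45): 10111000
Gen 2 (rule 90): 00101100
Gen 3 (rule 73): 10001101
Gen 4 (rule 45): 10101011
Gen 5 (rule 90): 00000011
Gen 6 (rule 73): 11111011
Gen 7 (rule 45): 10000110
Gen 8 (rule 90): 01001111
Gen 9 (rule 73): 00001001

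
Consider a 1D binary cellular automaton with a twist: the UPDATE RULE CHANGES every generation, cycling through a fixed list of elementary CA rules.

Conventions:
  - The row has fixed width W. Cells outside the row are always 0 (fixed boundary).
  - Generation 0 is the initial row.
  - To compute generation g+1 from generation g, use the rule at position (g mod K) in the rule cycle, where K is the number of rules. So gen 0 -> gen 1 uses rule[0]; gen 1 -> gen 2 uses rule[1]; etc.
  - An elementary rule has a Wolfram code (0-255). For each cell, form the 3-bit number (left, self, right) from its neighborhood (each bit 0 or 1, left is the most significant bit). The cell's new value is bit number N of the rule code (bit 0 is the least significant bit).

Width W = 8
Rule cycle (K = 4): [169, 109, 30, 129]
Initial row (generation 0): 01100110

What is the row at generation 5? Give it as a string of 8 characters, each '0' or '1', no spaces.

Gen 0: 01100110
Gen 1 (rule 169): 01000100
Gen 2 (rule 109): 01010101
Gen 3 (rule 30): 11010101
Gen 4 (rule 129): 00000000
Gen 5 (rule 169): 11111111

Answer: 11111111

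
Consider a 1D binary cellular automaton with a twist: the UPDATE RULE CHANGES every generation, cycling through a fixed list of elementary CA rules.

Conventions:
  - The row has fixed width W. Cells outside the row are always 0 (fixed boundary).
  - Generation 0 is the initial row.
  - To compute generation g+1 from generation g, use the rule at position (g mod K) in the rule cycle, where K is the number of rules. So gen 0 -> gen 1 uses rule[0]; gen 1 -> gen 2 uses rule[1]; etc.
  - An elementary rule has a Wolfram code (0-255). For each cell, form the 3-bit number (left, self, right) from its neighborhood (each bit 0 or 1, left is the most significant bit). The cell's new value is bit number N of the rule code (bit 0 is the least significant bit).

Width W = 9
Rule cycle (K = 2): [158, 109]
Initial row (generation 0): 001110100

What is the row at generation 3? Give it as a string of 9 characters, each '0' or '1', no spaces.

Answer: 110111101

Derivation:
Gen 0: 001110100
Gen 1 (rule 158): 011100110
Gen 2 (rule 109): 010100110
Gen 3 (rule 158): 110111101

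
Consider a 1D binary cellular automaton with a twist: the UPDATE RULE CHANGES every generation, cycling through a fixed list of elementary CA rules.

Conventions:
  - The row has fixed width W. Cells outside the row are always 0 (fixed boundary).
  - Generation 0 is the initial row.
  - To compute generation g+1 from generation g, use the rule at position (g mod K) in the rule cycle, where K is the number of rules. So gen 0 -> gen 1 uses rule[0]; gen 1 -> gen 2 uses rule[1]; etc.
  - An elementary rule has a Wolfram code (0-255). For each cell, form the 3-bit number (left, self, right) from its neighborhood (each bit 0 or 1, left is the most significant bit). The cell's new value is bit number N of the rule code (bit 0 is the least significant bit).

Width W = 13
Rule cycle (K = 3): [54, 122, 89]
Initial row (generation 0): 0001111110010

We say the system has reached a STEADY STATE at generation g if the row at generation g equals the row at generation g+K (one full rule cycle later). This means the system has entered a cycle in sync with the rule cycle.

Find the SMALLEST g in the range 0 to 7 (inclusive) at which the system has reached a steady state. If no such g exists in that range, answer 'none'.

Gen 0: 0001111110010
Gen 1 (rule 54): 0010000001111
Gen 2 (rule 122): 0101000011001
Gen 3 (rule 89): 0000111011100
Gen 4 (rule 54): 0001000100010
Gen 5 (rule 122): 0010101010101
Gen 6 (rule 89): 1000000000000
Gen 7 (rule 54): 1100000000000
Gen 8 (rule 122): 1110000000000
Gen 9 (rule 89): 1011111111111
Gen 10 (rule 54): 1100000000000

Answer: 7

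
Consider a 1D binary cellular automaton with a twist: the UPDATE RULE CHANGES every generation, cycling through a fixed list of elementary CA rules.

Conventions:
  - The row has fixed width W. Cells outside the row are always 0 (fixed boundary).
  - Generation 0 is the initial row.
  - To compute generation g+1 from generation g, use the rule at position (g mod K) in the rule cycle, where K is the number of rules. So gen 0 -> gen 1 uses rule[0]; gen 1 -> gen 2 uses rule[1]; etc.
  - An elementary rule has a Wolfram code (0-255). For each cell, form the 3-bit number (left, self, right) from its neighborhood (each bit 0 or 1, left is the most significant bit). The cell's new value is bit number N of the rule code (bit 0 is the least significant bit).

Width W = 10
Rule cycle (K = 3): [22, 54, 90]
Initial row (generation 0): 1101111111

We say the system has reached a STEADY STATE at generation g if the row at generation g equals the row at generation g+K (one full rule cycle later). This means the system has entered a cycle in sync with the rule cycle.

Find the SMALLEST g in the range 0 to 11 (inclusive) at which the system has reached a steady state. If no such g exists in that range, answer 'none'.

Answer: 1

Derivation:
Gen 0: 1101111111
Gen 1 (rule 22): 0000000000
Gen 2 (rule 54): 0000000000
Gen 3 (rule 90): 0000000000
Gen 4 (rule 22): 0000000000
Gen 5 (rule 54): 0000000000
Gen 6 (rule 90): 0000000000
Gen 7 (rule 22): 0000000000
Gen 8 (rule 54): 0000000000
Gen 9 (rule 90): 0000000000
Gen 10 (rule 22): 0000000000
Gen 11 (rule 54): 0000000000
Gen 12 (rule 90): 0000000000
Gen 13 (rule 22): 0000000000
Gen 14 (rule 54): 0000000000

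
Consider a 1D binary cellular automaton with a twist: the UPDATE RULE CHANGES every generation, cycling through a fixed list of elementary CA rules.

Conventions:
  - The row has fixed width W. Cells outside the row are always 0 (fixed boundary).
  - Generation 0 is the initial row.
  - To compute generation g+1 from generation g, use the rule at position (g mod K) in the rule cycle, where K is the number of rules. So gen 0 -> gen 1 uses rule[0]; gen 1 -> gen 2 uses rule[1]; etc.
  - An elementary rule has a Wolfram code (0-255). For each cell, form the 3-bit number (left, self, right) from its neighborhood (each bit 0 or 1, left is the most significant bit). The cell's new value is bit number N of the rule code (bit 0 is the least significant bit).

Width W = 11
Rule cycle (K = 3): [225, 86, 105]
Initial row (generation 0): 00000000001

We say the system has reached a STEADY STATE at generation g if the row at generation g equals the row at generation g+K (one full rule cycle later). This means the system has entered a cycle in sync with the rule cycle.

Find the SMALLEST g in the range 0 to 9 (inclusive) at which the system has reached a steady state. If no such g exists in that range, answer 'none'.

Answer: none

Derivation:
Gen 0: 00000000001
Gen 1 (rule 225): 11111111100
Gen 2 (rule 86): 00000000110
Gen 3 (rule 105): 11111110110
Gen 4 (rule 225): 01111111010
Gen 5 (rule 86): 10000001011
Gen 6 (rule 105): 00111100111
Gen 7 (rule 225): 10011100011
Gen 8 (rule 86): 11100110101
Gen 9 (rule 105): 10100111010
Gen 10 (rule 225): 01000011100
Gen 11 (rule 86): 11100100110
Gen 12 (rule 105): 10100000110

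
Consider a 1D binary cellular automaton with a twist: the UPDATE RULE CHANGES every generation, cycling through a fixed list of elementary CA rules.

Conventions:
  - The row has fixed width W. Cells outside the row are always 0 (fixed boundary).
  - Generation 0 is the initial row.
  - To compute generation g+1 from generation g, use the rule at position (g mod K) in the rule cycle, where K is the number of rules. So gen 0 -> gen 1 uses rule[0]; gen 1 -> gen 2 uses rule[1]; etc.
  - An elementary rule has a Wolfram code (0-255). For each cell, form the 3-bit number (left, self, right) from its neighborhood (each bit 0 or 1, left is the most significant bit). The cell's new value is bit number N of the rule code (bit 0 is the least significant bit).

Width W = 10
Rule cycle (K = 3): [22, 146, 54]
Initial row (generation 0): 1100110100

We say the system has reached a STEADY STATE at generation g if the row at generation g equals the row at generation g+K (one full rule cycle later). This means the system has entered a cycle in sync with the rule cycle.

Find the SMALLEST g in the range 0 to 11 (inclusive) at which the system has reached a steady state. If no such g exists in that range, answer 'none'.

Gen 0: 1100110100
Gen 1 (rule 22): 0011000110
Gen 2 (rule 146): 0100101001
Gen 3 (rule 54): 1111111111
Gen 4 (rule 22): 0000000000
Gen 5 (rule 146): 0000000000
Gen 6 (rule 54): 0000000000
Gen 7 (rule 22): 0000000000
Gen 8 (rule 146): 0000000000
Gen 9 (rule 54): 0000000000
Gen 10 (rule 22): 0000000000
Gen 11 (rule 146): 0000000000
Gen 12 (rule 54): 0000000000
Gen 13 (rule 22): 0000000000
Gen 14 (rule 146): 0000000000

Answer: 4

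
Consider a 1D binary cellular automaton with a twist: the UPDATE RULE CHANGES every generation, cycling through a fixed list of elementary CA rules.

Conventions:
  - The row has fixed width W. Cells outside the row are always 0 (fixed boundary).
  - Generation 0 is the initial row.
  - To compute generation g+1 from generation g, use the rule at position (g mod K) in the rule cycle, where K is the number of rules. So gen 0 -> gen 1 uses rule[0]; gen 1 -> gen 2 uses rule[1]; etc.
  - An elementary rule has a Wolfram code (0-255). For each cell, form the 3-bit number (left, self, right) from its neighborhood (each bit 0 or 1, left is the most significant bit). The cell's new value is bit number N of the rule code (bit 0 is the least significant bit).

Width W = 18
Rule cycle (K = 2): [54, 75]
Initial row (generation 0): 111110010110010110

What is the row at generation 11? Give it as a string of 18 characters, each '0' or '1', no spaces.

Gen 0: 111110010110010110
Gen 1 (rule 54): 000001111001111001
Gen 2 (rule 75): 111111001011001010
Gen 3 (rule 54): 000000111100111111
Gen 4 (rule 75): 111111100101100001
Gen 5 (rule 54): 000000011110010011
Gen 6 (rule 75): 111111110010100111
Gen 7 (rule 54): 000000001111111000
Gen 8 (rule 75): 111111111000001011
Gen 9 (rule 54): 000000000100011100
Gen 10 (rule 75): 111111111001110101
Gen 11 (rule 54): 000000000110001111

Answer: 000000000110001111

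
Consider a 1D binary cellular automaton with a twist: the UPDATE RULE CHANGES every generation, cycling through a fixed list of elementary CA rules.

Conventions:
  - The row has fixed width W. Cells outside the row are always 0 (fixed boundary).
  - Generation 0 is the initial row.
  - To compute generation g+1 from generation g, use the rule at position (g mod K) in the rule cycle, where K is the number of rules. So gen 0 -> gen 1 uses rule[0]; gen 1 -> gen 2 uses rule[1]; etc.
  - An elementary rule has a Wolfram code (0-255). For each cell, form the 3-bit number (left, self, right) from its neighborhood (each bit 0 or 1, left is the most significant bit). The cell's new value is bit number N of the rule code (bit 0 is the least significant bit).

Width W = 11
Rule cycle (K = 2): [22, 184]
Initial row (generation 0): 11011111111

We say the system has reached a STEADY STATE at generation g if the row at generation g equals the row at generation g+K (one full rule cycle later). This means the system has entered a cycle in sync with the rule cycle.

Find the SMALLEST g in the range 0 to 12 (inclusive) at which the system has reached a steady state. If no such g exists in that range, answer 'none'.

Gen 0: 11011111111
Gen 1 (rule 22): 00000000000
Gen 2 (rule 184): 00000000000
Gen 3 (rule 22): 00000000000
Gen 4 (rule 184): 00000000000
Gen 5 (rule 22): 00000000000
Gen 6 (rule 184): 00000000000
Gen 7 (rule 22): 00000000000
Gen 8 (rule 184): 00000000000
Gen 9 (rule 22): 00000000000
Gen 10 (rule 184): 00000000000
Gen 11 (rule 22): 00000000000
Gen 12 (rule 184): 00000000000
Gen 13 (rule 22): 00000000000
Gen 14 (rule 184): 00000000000

Answer: 1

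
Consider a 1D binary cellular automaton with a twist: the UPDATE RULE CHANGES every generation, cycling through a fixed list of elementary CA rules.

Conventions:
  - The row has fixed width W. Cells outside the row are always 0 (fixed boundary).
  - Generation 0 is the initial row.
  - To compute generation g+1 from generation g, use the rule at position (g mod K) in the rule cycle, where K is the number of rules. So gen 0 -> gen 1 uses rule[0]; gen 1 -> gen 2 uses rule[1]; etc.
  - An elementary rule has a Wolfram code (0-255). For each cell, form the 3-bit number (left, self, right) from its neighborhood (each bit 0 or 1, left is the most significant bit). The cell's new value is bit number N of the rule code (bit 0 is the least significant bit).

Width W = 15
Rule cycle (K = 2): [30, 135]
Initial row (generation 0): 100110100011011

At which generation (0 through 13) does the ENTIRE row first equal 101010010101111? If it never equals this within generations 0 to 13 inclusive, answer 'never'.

Gen 0: 100110100011011
Gen 1 (rule 30): 111100110110010
Gen 2 (rule 135): 011001000000110
Gen 3 (rule 30): 110111100001101
Gen 4 (rule 135): 000011001110001
Gen 5 (rule 30): 000110111001011
Gen 6 (rule 135): 111000010011000
Gen 7 (rule 30): 100100111110100
Gen 8 (rule 135): 101101011100101
Gen 9 (rule 30): 101001010011101
Gen 10 (rule 135): 101011010101001
Gen 11 (rule 30): 101010010101111
Gen 12 (rule 135): 101010110100110
Gen 13 (rule 30): 101010100111101

Answer: 11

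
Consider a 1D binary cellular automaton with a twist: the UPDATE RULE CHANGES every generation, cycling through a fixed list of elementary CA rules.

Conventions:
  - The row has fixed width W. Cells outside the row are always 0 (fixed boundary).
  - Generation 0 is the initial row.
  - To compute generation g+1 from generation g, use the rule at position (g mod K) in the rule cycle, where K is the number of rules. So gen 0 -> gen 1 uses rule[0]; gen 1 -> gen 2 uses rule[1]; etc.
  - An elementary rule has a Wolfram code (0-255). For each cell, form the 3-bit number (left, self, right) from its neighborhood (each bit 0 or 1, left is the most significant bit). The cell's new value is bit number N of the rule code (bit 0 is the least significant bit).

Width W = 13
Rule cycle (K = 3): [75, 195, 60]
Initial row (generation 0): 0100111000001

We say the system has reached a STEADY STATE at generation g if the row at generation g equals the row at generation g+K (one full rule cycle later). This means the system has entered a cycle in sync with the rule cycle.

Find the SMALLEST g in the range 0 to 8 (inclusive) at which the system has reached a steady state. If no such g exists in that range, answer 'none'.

Gen 0: 0100111000001
Gen 1 (rule 75): 1001101011110
Gen 2 (rule 195): 0010100001110
Gen 3 (rule 60): 0011110001001
Gen 4 (rule 75): 1110010110010
Gen 5 (rule 195): 0110100010100
Gen 6 (rule 60): 0101110011110
Gen 7 (rule 75): 1001010110010
Gen 8 (rule 195): 0010000010100
Gen 9 (rule 60): 0011000011110
Gen 10 (rule 75): 1111011110010
Gen 11 (rule 195): 0111001110100

Answer: none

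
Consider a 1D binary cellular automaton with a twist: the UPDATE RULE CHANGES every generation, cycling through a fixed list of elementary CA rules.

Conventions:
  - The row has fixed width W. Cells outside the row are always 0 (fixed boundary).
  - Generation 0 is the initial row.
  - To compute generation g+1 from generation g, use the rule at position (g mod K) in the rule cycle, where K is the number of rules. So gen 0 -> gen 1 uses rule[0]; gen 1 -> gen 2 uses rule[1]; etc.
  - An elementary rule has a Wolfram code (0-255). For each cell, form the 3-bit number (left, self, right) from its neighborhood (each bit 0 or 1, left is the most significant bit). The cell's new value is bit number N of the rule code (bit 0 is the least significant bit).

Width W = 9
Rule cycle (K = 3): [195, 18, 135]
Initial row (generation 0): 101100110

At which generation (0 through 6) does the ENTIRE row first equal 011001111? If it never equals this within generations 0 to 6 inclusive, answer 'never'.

Answer: 4

Derivation:
Gen 0: 101100110
Gen 1 (rule 195): 000101010
Gen 2 (rule 18): 001000001
Gen 3 (rule 135): 111011111
Gen 4 (rule 195): 011001111
Gen 5 (rule 18): 100110000
Gen 6 (rule 135): 101000111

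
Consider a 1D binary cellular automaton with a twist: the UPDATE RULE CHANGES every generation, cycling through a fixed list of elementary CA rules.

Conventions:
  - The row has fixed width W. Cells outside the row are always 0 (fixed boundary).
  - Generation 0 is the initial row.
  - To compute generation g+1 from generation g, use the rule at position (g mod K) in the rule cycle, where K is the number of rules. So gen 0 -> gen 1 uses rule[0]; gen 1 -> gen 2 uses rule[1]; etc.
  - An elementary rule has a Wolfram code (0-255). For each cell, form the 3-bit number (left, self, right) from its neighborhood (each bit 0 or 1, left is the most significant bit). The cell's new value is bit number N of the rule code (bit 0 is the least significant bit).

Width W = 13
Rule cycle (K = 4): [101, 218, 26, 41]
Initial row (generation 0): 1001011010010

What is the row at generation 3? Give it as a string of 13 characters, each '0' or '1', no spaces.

Gen 0: 1001011010010
Gen 1 (rule 101): 1001101110010
Gen 2 (rule 218): 0111101111101
Gen 3 (rule 26): 1100001000000

Answer: 1100001000000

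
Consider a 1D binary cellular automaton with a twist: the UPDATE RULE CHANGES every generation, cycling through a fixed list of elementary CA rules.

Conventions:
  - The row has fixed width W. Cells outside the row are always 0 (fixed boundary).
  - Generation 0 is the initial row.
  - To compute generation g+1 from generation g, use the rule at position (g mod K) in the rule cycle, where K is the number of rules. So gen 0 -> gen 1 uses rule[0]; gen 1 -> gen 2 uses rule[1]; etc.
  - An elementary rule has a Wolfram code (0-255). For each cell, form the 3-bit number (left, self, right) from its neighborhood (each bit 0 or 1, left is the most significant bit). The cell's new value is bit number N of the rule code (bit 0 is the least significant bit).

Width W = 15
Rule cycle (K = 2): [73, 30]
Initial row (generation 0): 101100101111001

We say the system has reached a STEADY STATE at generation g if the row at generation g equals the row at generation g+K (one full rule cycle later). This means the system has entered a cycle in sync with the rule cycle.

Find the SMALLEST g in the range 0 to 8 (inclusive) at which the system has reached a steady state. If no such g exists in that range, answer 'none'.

Gen 0: 101100101111001
Gen 1 (rule 73): 001100001001000
Gen 2 (rule 30): 011010011111100
Gen 3 (rule 73): 011000010000101
Gen 4 (rule 30): 110100111001101
Gen 5 (rule 73): 110000101001100
Gen 6 (rule 30): 101001101111010
Gen 7 (rule 73): 000001101001000
Gen 8 (rule 30): 000011001111100
Gen 9 (rule 73): 111011001000101
Gen 10 (rule 30): 100010111101101

Answer: none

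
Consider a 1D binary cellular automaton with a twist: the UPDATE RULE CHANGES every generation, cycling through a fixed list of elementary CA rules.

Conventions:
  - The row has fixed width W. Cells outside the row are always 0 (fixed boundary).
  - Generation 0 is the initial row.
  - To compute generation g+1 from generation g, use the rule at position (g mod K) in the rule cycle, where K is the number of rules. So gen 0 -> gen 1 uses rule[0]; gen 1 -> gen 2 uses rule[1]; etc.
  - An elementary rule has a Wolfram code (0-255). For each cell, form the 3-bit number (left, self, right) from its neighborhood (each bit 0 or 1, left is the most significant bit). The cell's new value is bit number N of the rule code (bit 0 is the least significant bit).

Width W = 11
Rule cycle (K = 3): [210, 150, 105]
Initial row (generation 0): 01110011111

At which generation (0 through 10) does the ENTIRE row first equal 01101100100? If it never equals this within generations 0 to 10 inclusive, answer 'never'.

Answer: 5

Derivation:
Gen 0: 01110011111
Gen 1 (rule 210): 10111101111
Gen 2 (rule 150): 10011000110
Gen 3 (rule 105): 00011010110
Gen 4 (rule 210): 00101000011
Gen 5 (rule 150): 01101100100
Gen 6 (rule 105): 01111100001
Gen 7 (rule 210): 10111110010
Gen 8 (rule 150): 10011101111
Gen 9 (rule 105): 00010111001
Gen 10 (rule 210): 00100011110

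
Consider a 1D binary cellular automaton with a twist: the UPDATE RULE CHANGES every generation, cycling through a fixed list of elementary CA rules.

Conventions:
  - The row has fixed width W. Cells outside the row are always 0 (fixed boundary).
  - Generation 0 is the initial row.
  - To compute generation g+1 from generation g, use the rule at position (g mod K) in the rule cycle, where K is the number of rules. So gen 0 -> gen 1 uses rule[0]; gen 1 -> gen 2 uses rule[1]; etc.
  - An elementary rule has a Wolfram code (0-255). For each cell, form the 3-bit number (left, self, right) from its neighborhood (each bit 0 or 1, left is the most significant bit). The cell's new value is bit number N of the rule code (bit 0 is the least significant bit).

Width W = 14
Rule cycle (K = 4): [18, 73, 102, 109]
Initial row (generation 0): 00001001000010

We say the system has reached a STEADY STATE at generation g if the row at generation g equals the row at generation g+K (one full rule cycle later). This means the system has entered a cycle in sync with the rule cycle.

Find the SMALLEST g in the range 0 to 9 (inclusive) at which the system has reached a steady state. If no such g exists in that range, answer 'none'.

Gen 0: 00001001000010
Gen 1 (rule 18): 00010110100101
Gen 2 (rule 73): 11000110000000
Gen 3 (rule 102): 01001010000000
Gen 4 (rule 109): 01001110111111
Gen 5 (rule 18): 10110000000000
Gen 6 (rule 73): 00110111111111
Gen 7 (rule 102): 01011000000001
Gen 8 (rule 109): 01111011111101
Gen 9 (rule 18): 10000000000000
Gen 10 (rule 73): 00111111111111
Gen 11 (rule 102): 01000000000001
Gen 12 (rule 109): 01011111111101
Gen 13 (rule 18): 10000000000000

Answer: 9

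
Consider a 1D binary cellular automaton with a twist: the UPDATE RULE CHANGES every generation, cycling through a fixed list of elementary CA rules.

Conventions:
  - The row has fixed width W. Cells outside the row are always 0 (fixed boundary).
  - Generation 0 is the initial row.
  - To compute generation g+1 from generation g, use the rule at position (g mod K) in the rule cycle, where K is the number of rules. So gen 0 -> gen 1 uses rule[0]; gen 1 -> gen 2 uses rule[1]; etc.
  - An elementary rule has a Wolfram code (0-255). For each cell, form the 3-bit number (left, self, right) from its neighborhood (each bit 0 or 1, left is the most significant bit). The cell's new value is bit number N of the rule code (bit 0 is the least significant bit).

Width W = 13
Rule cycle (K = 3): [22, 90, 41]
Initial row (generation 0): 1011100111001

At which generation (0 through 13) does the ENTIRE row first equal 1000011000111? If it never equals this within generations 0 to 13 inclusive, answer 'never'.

Gen 0: 1011100111001
Gen 1 (rule 22): 1000011000111
Gen 2 (rule 90): 0100111101101
Gen 3 (rule 41): 0000100011010
Gen 4 (rule 22): 0001110100011
Gen 5 (rule 90): 0011010010111
Gen 6 (rule 41): 1010100001100
Gen 7 (rule 22): 1010110010010
Gen 8 (rule 90): 0000111101101
Gen 9 (rule 41): 1110100011010
Gen 10 (rule 22): 0000110100011
Gen 11 (rule 90): 0001110010111
Gen 12 (rule 41): 1101000001100
Gen 13 (rule 22): 0001100010010

Answer: 1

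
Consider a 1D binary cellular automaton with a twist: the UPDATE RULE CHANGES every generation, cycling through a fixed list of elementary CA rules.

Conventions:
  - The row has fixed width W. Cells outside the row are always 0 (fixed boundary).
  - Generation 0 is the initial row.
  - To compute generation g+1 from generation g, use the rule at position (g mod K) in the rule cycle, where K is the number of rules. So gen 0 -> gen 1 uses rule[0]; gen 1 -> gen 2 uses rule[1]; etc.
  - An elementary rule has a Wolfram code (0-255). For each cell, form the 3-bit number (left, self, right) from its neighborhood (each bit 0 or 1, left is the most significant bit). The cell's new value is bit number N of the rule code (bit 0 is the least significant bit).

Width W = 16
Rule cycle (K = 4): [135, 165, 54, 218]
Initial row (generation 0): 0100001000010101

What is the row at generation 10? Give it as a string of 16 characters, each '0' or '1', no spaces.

Answer: 1111011101000101

Derivation:
Gen 0: 0100001000010101
Gen 1 (rule 135): 1101111011110101
Gen 2 (rule 165): 0010110101101111
Gen 3 (rule 54): 0111001110010000
Gen 4 (rule 218): 1111111111101000
Gen 5 (rule 135): 0111111111001011
Gen 6 (rule 165): 0011111110001100
Gen 7 (rule 54): 0100000001010010
Gen 8 (rule 218): 1010000010001101
Gen 9 (rule 135): 1010111110110001
Gen 10 (rule 165): 1111011101000101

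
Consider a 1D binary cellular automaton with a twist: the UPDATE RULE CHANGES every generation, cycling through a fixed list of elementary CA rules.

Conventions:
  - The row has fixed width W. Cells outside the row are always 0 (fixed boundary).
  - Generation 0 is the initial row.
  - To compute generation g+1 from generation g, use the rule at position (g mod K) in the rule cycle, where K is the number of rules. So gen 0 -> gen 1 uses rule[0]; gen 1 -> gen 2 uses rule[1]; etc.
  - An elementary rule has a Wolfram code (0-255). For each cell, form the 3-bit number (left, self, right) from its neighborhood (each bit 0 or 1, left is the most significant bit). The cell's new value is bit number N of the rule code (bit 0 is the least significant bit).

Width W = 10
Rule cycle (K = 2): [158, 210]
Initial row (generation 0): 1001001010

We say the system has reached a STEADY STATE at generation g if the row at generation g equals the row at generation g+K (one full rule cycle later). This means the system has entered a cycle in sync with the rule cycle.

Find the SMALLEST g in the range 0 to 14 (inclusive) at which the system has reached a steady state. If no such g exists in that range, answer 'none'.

Answer: 13

Derivation:
Gen 0: 1001001010
Gen 1 (rule 158): 1111111011
Gen 2 (rule 210): 0111111001
Gen 3 (rule 158): 1111110111
Gen 4 (rule 210): 0111110011
Gen 5 (rule 158): 1111101110
Gen 6 (rule 210): 0111100111
Gen 7 (rule 158): 1111011110
Gen 8 (rule 210): 0111001111
Gen 9 (rule 158): 1110111110
Gen 10 (rule 210): 0110011111
Gen 11 (rule 158): 1101111110
Gen 12 (rule 210): 0100111111
Gen 13 (rule 158): 1111111110
Gen 14 (rule 210): 0111111111
Gen 15 (rule 158): 1111111110
Gen 16 (rule 210): 0111111111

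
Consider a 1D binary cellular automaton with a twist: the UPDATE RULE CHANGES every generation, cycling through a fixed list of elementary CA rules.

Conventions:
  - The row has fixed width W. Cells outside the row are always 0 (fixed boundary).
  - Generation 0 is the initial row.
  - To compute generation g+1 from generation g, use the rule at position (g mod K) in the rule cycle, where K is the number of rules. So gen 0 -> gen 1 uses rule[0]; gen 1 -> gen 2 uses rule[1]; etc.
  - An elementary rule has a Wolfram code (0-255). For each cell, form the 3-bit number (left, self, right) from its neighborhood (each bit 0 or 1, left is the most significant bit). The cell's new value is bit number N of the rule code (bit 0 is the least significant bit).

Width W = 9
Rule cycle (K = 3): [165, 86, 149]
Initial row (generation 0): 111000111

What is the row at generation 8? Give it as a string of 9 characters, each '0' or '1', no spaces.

Answer: 010111101

Derivation:
Gen 0: 111000111
Gen 1 (rule 165): 010010010
Gen 2 (rule 86): 111111111
Gen 3 (rule 149): 011111110
Gen 4 (rule 165): 001111100
Gen 5 (rule 86): 010000110
Gen 6 (rule 149): 011110001
Gen 7 (rule 165): 001100101
Gen 8 (rule 86): 010111101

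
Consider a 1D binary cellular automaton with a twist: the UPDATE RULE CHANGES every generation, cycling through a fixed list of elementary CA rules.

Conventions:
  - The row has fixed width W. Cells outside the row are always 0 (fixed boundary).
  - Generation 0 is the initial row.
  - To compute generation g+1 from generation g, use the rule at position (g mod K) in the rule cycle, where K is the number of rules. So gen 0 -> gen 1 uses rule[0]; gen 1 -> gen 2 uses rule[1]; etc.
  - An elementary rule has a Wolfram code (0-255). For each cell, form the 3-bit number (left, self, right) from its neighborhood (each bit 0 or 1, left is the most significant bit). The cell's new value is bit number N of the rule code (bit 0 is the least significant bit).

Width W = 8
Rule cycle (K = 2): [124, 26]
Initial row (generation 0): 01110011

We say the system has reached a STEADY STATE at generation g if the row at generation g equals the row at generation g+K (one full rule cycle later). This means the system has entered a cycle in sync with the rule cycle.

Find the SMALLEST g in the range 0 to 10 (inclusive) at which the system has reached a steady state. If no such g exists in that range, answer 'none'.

Answer: 2

Derivation:
Gen 0: 01110011
Gen 1 (rule 124): 01011011
Gen 2 (rule 26): 10010010
Gen 3 (rule 124): 11011011
Gen 4 (rule 26): 10010010
Gen 5 (rule 124): 11011011
Gen 6 (rule 26): 10010010
Gen 7 (rule 124): 11011011
Gen 8 (rule 26): 10010010
Gen 9 (rule 124): 11011011
Gen 10 (rule 26): 10010010
Gen 11 (rule 124): 11011011
Gen 12 (rule 26): 10010010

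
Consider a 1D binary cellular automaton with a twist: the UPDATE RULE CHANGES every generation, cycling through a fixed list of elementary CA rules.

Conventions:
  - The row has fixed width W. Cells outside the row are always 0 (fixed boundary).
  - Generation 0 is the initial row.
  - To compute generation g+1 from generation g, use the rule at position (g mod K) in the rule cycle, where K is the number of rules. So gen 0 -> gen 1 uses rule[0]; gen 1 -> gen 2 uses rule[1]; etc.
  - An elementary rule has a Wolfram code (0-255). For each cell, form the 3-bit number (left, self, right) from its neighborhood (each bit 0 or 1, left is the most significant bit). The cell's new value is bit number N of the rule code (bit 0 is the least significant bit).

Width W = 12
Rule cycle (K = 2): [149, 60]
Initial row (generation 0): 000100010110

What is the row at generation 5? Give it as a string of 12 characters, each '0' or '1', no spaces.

Answer: 001000001110

Derivation:
Gen 0: 000100010110
Gen 1 (rule 149): 110111010001
Gen 2 (rule 60): 101100111001
Gen 3 (rule 149): 100010010101
Gen 4 (rule 60): 110011011111
Gen 5 (rule 149): 001000001110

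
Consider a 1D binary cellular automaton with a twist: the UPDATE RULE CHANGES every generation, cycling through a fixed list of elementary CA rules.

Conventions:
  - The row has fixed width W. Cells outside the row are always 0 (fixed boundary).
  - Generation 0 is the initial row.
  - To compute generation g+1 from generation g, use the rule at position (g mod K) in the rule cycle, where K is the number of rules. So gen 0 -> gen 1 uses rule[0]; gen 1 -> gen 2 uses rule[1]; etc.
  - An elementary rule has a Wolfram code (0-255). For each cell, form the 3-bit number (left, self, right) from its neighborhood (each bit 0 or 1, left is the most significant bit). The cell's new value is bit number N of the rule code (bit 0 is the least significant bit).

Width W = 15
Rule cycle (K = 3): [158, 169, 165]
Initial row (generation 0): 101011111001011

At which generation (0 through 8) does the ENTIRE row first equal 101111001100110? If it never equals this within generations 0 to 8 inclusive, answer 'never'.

Gen 0: 101011111001011
Gen 1 (rule 158): 101011110111010
Gen 2 (rule 169): 010111101110100
Gen 3 (rule 165): 011011010101101
Gen 4 (rule 158): 110010010101001
Gen 5 (rule 169): 100000001010000
Gen 6 (rule 165): 101111101110111
Gen 7 (rule 158): 101111001100110
Gen 8 (rule 169): 011110001000100

Answer: 7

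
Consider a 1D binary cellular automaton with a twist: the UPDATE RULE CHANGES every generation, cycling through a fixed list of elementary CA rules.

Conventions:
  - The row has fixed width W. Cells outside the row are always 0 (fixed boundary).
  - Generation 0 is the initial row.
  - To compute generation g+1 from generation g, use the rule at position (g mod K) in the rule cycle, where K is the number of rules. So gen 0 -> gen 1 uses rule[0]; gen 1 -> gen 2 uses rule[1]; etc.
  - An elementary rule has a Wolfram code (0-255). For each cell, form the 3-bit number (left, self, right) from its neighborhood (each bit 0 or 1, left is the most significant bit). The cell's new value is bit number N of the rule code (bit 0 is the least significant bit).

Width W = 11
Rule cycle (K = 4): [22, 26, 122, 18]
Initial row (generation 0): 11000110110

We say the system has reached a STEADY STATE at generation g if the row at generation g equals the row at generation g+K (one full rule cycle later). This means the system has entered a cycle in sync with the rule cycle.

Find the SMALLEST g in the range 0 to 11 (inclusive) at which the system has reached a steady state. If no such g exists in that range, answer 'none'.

Gen 0: 11000110110
Gen 1 (rule 22): 00101000001
Gen 2 (rule 26): 01000100010
Gen 3 (rule 122): 10101010101
Gen 4 (rule 18): 00000000000
Gen 5 (rule 22): 00000000000
Gen 6 (rule 26): 00000000000
Gen 7 (rule 122): 00000000000
Gen 8 (rule 18): 00000000000
Gen 9 (rule 22): 00000000000
Gen 10 (rule 26): 00000000000
Gen 11 (rule 122): 00000000000
Gen 12 (rule 18): 00000000000
Gen 13 (rule 22): 00000000000
Gen 14 (rule 26): 00000000000
Gen 15 (rule 122): 00000000000

Answer: 4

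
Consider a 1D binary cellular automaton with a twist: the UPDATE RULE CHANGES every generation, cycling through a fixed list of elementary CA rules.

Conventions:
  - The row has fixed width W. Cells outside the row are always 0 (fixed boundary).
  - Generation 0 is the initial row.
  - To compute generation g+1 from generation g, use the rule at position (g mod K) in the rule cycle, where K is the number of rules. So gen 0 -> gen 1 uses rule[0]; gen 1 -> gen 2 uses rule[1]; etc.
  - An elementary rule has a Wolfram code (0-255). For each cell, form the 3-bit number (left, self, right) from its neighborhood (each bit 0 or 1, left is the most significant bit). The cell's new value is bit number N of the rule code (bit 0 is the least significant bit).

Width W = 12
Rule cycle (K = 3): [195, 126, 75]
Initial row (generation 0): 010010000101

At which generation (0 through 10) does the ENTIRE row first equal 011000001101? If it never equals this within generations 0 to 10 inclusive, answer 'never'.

Answer: never

Derivation:
Gen 0: 010010000101
Gen 1 (rule 195): 100100111000
Gen 2 (rule 126): 111111101100
Gen 3 (rule 75): 100000101101
Gen 4 (rule 195): 001111000100
Gen 5 (rule 126): 011001101110
Gen 6 (rule 75): 111011101010
Gen 7 (rule 195): 011001100000
Gen 8 (rule 126): 111111110000
Gen 9 (rule 75): 100000010111
Gen 10 (rule 195): 001111100011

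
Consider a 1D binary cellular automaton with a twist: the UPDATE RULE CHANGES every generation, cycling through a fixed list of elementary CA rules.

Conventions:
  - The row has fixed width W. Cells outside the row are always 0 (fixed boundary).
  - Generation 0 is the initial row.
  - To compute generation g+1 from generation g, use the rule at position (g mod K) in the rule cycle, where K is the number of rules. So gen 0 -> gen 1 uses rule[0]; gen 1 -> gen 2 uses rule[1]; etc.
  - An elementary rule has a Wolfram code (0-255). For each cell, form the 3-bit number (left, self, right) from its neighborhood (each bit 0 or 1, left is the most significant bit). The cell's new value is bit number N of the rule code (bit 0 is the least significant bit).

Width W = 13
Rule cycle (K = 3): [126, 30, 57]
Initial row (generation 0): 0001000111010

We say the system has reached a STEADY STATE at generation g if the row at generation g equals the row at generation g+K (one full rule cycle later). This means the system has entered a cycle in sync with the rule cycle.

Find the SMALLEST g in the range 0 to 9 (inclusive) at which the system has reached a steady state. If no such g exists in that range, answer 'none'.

Gen 0: 0001000111010
Gen 1 (rule 126): 0011101101111
Gen 2 (rule 30): 0110001001000
Gen 3 (rule 57): 0101100100111
Gen 4 (rule 126): 1111111111101
Gen 5 (rule 30): 1000000000001
Gen 6 (rule 57): 0111111111100
Gen 7 (rule 126): 1100000000110
Gen 8 (rule 30): 1010000001101
Gen 9 (rule 57): 0101111101010
Gen 10 (rule 126): 1111000111111
Gen 11 (rule 30): 1000101100000
Gen 12 (rule 57): 0110011011111

Answer: none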